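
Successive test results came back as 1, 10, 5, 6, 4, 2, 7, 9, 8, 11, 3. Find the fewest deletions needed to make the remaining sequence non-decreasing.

Fewest deletions = n − (longest non-decreasing subsequence).
i:      1  2  3  4  5  6  7  8  9 10 11
a[i]:   1 10  5  6  4  2  7  9  8 11  3
dp:     1  2  2  3  2  2  4  5  5  6  3
max dp = 6, so deletions = 11 − 6 = 5.

5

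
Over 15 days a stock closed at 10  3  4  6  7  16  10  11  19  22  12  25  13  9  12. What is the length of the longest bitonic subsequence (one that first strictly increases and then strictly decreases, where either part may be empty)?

11

inc[i] = longest strictly increasing subsequence ending at i; dec[i] = longest strictly decreasing subsequence starting at i:
i:      1  2  3  4  5  6  7  8  9 10 11 12 13 14 15
a[i]:  10  3  4  6  7 16 10 11 19 22 12 25 13  9 12
inc:    1  1  2  3  4  5  5  6  7  8  7  9  8  5  7
dec:    2  1  1  1  1  3  2  2  3  3  2  3  2  1  1
Best peak at i=12 (value 25): inc=9, dec=3, length 9+3−1 = 11.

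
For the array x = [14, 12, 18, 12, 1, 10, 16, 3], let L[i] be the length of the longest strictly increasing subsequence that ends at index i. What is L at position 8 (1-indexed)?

dp[i] = 1 + max{dp[j] : j<i, x[j]<x[i]} (or 1 if no such j):
i:      1  2  3  4  5  6  7  8
x[i]:  14 12 18 12  1 10 16  3
dp:     1  1  2  1  1  2  3  2
At index 8 the value is 2.

2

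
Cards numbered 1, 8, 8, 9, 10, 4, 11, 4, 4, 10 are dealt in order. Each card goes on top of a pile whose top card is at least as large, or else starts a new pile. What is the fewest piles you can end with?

5

Place each on the leftmost legal pile:
1 → new pile 1 (tops now [1])
8 → new pile 2 (tops now [1, 8])
8 → pile 2 (tops now [1, 8])
9 → new pile 3 (tops now [1, 8, 9])
10 → new pile 4 (tops now [1, 8, 9, 10])
4 → pile 2 (tops now [1, 4, 9, 10])
11 → new pile 5 (tops now [1, 4, 9, 10, 11])
4 → pile 2 (tops now [1, 4, 9, 10, 11])
4 → pile 2 (tops now [1, 4, 9, 10, 11])
10 → pile 4 (tops now [1, 4, 9, 10, 11])
Five piles.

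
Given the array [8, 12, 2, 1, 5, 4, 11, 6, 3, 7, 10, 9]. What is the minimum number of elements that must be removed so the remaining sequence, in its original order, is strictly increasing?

Fewest deletions = n − (longest strictly increasing subsequence).
i:      1  2  3  4  5  6  7  8  9 10 11 12
a[i]:   8 12  2  1  5  4 11  6  3  7 10  9
dp:     1  2  1  1  2  2  3  3  2  4  5  5
max dp = 5, so deletions = 12 − 5 = 7.

7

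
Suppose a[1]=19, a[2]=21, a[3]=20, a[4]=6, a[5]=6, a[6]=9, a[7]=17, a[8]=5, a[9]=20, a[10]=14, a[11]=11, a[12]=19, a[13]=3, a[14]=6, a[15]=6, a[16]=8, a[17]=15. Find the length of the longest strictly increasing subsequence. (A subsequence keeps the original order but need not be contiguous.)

Track the smallest tail for each achievable length (strict):
19 → extends → [19]
21 → extends → [19, 21]
20 → replaces 21 → [19, 20]
6 → replaces 19 → [6, 20]
6 → already a tail → [6, 20]
9 → replaces 20 → [6, 9]
17 → extends → [6, 9, 17]
5 → replaces 6 → [5, 9, 17]
20 → extends → [5, 9, 17, 20]
14 → replaces 17 → [5, 9, 14, 20]
11 → replaces 14 → [5, 9, 11, 20]
19 → replaces 20 → [5, 9, 11, 19]
3 → replaces 5 → [3, 9, 11, 19]
6 → replaces 9 → [3, 6, 11, 19]
6 → already a tail → [3, 6, 11, 19]
8 → replaces 11 → [3, 6, 8, 19]
15 → replaces 19 → [3, 6, 8, 15]
Four tails, so the longest strictly increasing subsequence has length 4 (e.g. 6, 9, 17, 20).

4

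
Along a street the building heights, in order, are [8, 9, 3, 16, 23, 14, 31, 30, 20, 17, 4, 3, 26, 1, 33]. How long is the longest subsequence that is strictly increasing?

Let dp[i] be the length of the longest such subsequence ending at index i:
i:      1  2  3  4  5  6  7  8  9 10 11 12 13 14 15
a[i]:   8  9  3 16 23 14 31 30 20 17  4  3 26  1 33
dp:     1  2  1  3  4  3  5  5  4  4  2  1  5  1  6
Maximum dp value is 6.

6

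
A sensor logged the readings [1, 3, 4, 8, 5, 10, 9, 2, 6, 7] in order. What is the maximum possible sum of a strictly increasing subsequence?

Let S[i] be the best sum of a strictly increasing subsequence ending at i:
i:      1  2  3  4  5  6  7  8  9 10
a[i]:   1  3  4  8  5 10  9  2  6  7
S:      1  4  8 16 13 26 25  3 19 26
Maximum is 26 (e.g. 1 + 3 + 4 + 8 + 10).

26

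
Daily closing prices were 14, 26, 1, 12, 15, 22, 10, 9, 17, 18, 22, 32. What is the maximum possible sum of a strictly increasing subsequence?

118

Let S[i] be the best sum of a strictly increasing subsequence ending at i:
i:       1   2   3   4   5   6   7   8   9  10  11  12
a[i]:   14  26   1  12  15  22  10   9  17  18  22  32
S:      14  40   1  13  29  51  11  10  46  64  86 118
Maximum is 118 (e.g. 14 + 15 + 17 + 18 + 22 + 32).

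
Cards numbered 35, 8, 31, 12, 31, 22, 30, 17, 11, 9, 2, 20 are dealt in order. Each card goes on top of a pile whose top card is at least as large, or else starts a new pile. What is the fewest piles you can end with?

4

Place each on the leftmost legal pile:
35 → new pile 1 (tops now [35])
8 → pile 1 (tops now [8])
31 → new pile 2 (tops now [8, 31])
12 → pile 2 (tops now [8, 12])
31 → new pile 3 (tops now [8, 12, 31])
22 → pile 3 (tops now [8, 12, 22])
30 → new pile 4 (tops now [8, 12, 22, 30])
17 → pile 3 (tops now [8, 12, 17, 30])
11 → pile 2 (tops now [8, 11, 17, 30])
9 → pile 2 (tops now [8, 9, 17, 30])
2 → pile 1 (tops now [2, 9, 17, 30])
20 → pile 4 (tops now [2, 9, 17, 20])
Four piles.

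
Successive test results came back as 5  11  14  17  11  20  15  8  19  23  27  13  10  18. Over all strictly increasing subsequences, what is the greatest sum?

117

Let S[i] be the best sum of a strictly increasing subsequence ending at i:
i:       1   2   3   4   5   6   7   8   9  10  11  12  13  14
a[i]:    5  11  14  17  11  20  15   8  19  23  27  13  10  18
S:       5  16  30  47  16  67  45  13  66  90 117  29  23  65
Maximum is 117 (e.g. 5 + 11 + 14 + 17 + 20 + 23 + 27).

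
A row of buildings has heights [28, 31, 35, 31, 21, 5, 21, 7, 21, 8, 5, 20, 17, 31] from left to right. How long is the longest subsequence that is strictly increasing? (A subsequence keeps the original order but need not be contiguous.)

5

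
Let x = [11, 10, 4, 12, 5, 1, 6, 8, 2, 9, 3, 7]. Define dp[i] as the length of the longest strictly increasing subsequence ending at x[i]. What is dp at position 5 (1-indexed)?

dp[i] = 1 + max{dp[j] : j<i, x[j]<x[i]} (or 1 if no such j):
i:      1  2  3  4  5  6  7  8  9 10 11 12
x[i]:  11 10  4 12  5  1  6  8  2  9  3  7
dp:     1  1  1  2  2  1  3  4  2  5  3  4
At index 5 the value is 2.

2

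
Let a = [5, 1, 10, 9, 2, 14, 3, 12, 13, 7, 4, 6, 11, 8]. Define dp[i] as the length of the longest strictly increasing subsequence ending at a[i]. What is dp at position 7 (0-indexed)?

dp[i] = 1 + max{dp[j] : j<i, a[j]<a[i]} (or 1 if no such j):
i:      0  1  2  3  4  5  6  7  8  9 10 11 12 13
a[i]:   5  1 10  9  2 14  3 12 13  7  4  6 11  8
dp:     1  1  2  2  2  3  3  4  5  4  4  5  6  6
At index 7 the value is 4.

4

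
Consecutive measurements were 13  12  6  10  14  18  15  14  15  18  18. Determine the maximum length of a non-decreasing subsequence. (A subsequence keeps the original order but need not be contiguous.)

7

Track the smallest tail for each achievable length (allowing ties):
13 → extends → [13]
12 → replaces 13 → [12]
6 → replaces 12 → [6]
10 → extends → [6, 10]
14 → extends → [6, 10, 14]
18 → extends → [6, 10, 14, 18]
15 → replaces 18 → [6, 10, 14, 15]
14 → replaces 15 → [6, 10, 14, 14]
15 → extends → [6, 10, 14, 14, 15]
18 → extends → [6, 10, 14, 14, 15, 18]
18 → extends → [6, 10, 14, 14, 15, 18, 18]
Seven tails, so the longest non-decreasing subsequence has length 7 (e.g. 6, 10, 14, 15, 15, 18, 18).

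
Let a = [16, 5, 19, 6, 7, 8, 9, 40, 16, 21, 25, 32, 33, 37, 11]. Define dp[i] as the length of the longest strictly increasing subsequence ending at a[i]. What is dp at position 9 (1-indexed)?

6

dp[i] = 1 + max{dp[j] : j<i, a[j]<a[i]} (or 1 if no such j):
i:      1  2  3  4  5  6  7  8  9 10 11 12 13 14 15
a[i]:  16  5 19  6  7  8  9 40 16 21 25 32 33 37 11
dp:     1  1  2  2  3  4  5  6  6  7  8  9 10 11  6
At index 9 the value is 6.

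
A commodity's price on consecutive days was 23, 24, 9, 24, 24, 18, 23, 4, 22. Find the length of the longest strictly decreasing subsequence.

3

Let dp[i] be the longest strictly decreasing subsequence ending at i:
i:      1  2  3  4  5  6  7  8  9
a[i]:  23 24  9 24 24 18 23  4 22
dp:     1  1  2  1  1  2  2  3  3
Maximum is 3.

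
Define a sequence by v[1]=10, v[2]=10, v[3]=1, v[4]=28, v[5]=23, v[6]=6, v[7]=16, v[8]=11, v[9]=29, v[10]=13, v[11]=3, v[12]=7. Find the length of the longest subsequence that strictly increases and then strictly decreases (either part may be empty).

6

inc[i] = longest strictly increasing subsequence ending at i; dec[i] = longest strictly decreasing subsequence starting at i:
i:      1  2  3  4  5  6  7  8  9 10 11 12
v[i]:  10 10  1 28 23  6 16 11 29 13  3  7
inc:    1  1  1  2  2  2  3  3  4  4  2  3
dec:    3  3  1  5  4  2  3  2  3  2  1  1
Best peak at i=4 (value 28): inc=2, dec=5, length 2+5−1 = 6.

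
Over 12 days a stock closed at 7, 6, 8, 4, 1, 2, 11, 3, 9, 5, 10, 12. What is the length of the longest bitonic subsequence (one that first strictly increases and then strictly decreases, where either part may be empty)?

6

inc[i] = longest strictly increasing subsequence ending at i; dec[i] = longest strictly decreasing subsequence starting at i:
i:      1  2  3  4  5  6  7  8  9 10 11 12
a[i]:   7  6  8  4  1  2 11  3  9  5 10 12
inc:    1  1  2  1  1  2  3  3  4  4  5  6
dec:    4  3  3  2  1  1  3  1  2  1  1  1
Best peak at i=12 (value 12): inc=6, dec=1, length 6+1−1 = 6.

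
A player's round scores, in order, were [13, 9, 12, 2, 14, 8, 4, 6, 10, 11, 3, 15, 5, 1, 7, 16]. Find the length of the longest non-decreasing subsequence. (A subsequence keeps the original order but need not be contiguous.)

7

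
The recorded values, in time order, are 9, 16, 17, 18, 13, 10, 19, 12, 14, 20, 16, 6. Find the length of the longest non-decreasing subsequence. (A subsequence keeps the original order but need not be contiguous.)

Let dp[i] be the length of the longest such subsequence ending at index i:
i:      1  2  3  4  5  6  7  8  9 10 11 12
a[i]:   9 16 17 18 13 10 19 12 14 20 16  6
dp:     1  2  3  4  2  2  5  3  4  6  5  1
Maximum dp value is 6.

6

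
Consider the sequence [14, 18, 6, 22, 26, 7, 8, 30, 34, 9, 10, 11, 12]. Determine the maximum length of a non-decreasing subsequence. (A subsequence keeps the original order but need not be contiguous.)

7

Let dp[i] be the length of the longest such subsequence ending at index i:
i:      1  2  3  4  5  6  7  8  9 10 11 12 13
a[i]:  14 18  6 22 26  7  8 30 34  9 10 11 12
dp:     1  2  1  3  4  2  3  5  6  4  5  6  7
Maximum dp value is 7.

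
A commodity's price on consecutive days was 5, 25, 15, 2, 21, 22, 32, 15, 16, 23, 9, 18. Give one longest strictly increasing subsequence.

Patience tails give the LIS length; then backtrack through the dp parents:
5 → extends → [5]
25 → extends → [5, 25]
15 → replaces 25 → [5, 15]
2 → replaces 5 → [2, 15]
21 → extends → [2, 15, 21]
22 → extends → [2, 15, 21, 22]
32 → extends → [2, 15, 21, 22, 32]
15 → already a tail → [2, 15, 21, 22, 32]
16 → replaces 21 → [2, 15, 16, 22, 32]
23 → replaces 32 → [2, 15, 16, 22, 23]
9 → replaces 15 → [2, 9, 16, 22, 23]
18 → replaces 22 → [2, 9, 16, 18, 23]
Length 5; one witness is 5, 15, 21, 22, 32.

5, 15, 21, 22, 32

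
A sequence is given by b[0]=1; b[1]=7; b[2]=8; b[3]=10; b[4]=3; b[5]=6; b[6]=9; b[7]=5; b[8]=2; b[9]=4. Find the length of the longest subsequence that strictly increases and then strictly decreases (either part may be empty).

inc[i] = longest strictly increasing subsequence ending at i; dec[i] = longest strictly decreasing subsequence starting at i:
i:      0  1  2  3  4  5  6  7  8  9
b[i]:   1  7  8 10  3  6  9  5  2  4
inc:    1  2  3  4  2  3  4  3  2  3
dec:    1  4  4  4  2  3  3  2  1  1
Best peak at i=3 (value 10): inc=4, dec=4, length 4+4−1 = 7.

7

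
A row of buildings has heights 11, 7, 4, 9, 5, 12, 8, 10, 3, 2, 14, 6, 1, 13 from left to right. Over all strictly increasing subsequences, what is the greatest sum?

42

Let S[i] be the best sum of a strictly increasing subsequence ending at i:
i:      1  2  3  4  5  6  7  8  9 10 11 12 13 14
a[i]:  11  7  4  9  5 12  8 10  3  2 14  6  1 13
S:     11  7  4 16  9 28 17 27  3  2 42 15  1 41
Maximum is 42 (e.g. 7 + 9 + 12 + 14).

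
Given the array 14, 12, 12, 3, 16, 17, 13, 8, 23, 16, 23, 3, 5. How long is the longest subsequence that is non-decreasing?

Track the smallest tail for each achievable length (allowing ties):
14 → extends → [14]
12 → replaces 14 → [12]
12 → extends → [12, 12]
3 → replaces 12 → [3, 12]
16 → extends → [3, 12, 16]
17 → extends → [3, 12, 16, 17]
13 → replaces 16 → [3, 12, 13, 17]
8 → replaces 12 → [3, 8, 13, 17]
23 → extends → [3, 8, 13, 17, 23]
16 → replaces 17 → [3, 8, 13, 16, 23]
23 → extends → [3, 8, 13, 16, 23, 23]
3 → replaces 8 → [3, 3, 13, 16, 23, 23]
5 → replaces 13 → [3, 3, 5, 16, 23, 23]
Six tails, so the longest non-decreasing subsequence has length 6 (e.g. 12, 12, 16, 17, 23, 23).

6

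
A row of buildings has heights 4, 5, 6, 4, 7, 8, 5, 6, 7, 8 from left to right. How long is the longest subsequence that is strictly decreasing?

Let dp[i] be the longest strictly decreasing subsequence ending at i:
i:      1  2  3  4  5  6  7  8  9 10
a[i]:   4  5  6  4  7  8  5  6  7  8
dp:     1  1  1  2  1  1  2  2  2  1
Maximum is 2.

2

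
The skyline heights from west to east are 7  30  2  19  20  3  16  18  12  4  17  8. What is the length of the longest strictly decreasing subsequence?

Let dp[i] be the longest strictly decreasing subsequence ending at i:
i:      1  2  3  4  5  6  7  8  9 10 11 12
a[i]:   7 30  2 19 20  3 16 18 12  4 17  8
dp:     1  1  2  2  2  3  3  3  4  5  4  5
Maximum is 5.

5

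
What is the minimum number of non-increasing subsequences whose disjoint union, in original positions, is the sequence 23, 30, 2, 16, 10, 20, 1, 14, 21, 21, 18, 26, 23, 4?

5

The minimum number of non-increasing subsequences covering a sequence equals the length of its longest strictly increasing subsequence.
LIS length is 5 (e.g. 2, 16, 20, 21, 26), so 5 piles are needed.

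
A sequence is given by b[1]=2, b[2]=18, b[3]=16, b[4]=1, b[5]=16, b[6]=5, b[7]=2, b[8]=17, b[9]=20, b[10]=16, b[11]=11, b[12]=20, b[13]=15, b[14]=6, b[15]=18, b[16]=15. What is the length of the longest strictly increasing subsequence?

Let dp[i] be the length of the longest such subsequence ending at index i:
i:      1  2  3  4  5  6  7  8  9 10 11 12 13 14 15 16
b[i]:   2 18 16  1 16  5  2 17 20 16 11 20 15  6 18 15
dp:     1  2  2  1  2  2  2  3  4  3  3  4  4  3  5  4
Maximum dp value is 5.

5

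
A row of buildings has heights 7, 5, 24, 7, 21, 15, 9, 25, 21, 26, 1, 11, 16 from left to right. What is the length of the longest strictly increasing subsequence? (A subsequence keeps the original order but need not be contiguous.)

Track the smallest tail for each achievable length (strict):
7 → extends → [7]
5 → replaces 7 → [5]
24 → extends → [5, 24]
7 → replaces 24 → [5, 7]
21 → extends → [5, 7, 21]
15 → replaces 21 → [5, 7, 15]
9 → replaces 15 → [5, 7, 9]
25 → extends → [5, 7, 9, 25]
21 → replaces 25 → [5, 7, 9, 21]
26 → extends → [5, 7, 9, 21, 26]
1 → replaces 5 → [1, 7, 9, 21, 26]
11 → replaces 21 → [1, 7, 9, 11, 26]
16 → replaces 26 → [1, 7, 9, 11, 16]
Five tails, so the longest strictly increasing subsequence has length 5 (e.g. 5, 7, 21, 25, 26).

5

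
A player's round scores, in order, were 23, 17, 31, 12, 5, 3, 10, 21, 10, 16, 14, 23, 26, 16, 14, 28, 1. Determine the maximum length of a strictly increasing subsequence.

Let dp[i] be the length of the longest such subsequence ending at index i:
i:      1  2  3  4  5  6  7  8  9 10 11 12 13 14 15 16 17
a[i]:  23 17 31 12  5  3 10 21 10 16 14 23 26 16 14 28  1
dp:     1  1  2  1  1  1  2  3  2  3  3  4  5  4  3  6  1
Maximum dp value is 6.

6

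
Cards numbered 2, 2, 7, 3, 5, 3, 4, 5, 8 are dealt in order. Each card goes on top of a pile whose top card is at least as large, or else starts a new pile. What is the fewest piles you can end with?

5

Place each on the leftmost legal pile:
2 → new pile 1 (tops now [2])
2 → pile 1 (tops now [2])
7 → new pile 2 (tops now [2, 7])
3 → pile 2 (tops now [2, 3])
5 → new pile 3 (tops now [2, 3, 5])
3 → pile 2 (tops now [2, 3, 5])
4 → pile 3 (tops now [2, 3, 4])
5 → new pile 4 (tops now [2, 3, 4, 5])
8 → new pile 5 (tops now [2, 3, 4, 5, 8])
Five piles.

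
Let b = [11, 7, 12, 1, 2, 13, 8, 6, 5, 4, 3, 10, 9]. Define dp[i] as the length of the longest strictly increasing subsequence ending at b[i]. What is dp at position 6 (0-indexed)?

dp[i] = 1 + max{dp[j] : j<i, b[j]<b[i]} (or 1 if no such j):
i:      0  1  2  3  4  5  6  7  8  9 10 11 12
b[i]:  11  7 12  1  2 13  8  6  5  4  3 10  9
dp:     1  1  2  1  2  3  3  3  3  3  3  4  4
At index 6 the value is 3.

3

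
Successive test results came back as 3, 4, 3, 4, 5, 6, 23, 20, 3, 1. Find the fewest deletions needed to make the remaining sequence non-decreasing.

Fewest deletions = n − (longest non-decreasing subsequence).
i:      1  2  3  4  5  6  7  8  9 10
a[i]:   3  4  3  4  5  6 23 20  3  1
dp:     1  2  2  3  4  5  6  6  3  1
max dp = 6, so deletions = 10 − 6 = 4.

4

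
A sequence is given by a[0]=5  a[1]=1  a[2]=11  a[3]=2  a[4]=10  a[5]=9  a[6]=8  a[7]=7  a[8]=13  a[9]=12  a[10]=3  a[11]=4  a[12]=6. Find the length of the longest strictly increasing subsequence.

5

Let dp[i] be the length of the longest such subsequence ending at index i:
i:      0  1  2  3  4  5  6  7  8  9 10 11 12
a[i]:   5  1 11  2 10  9  8  7 13 12  3  4  6
dp:     1  1  2  2  3  3  3  3  4  4  3  4  5
Maximum dp value is 5.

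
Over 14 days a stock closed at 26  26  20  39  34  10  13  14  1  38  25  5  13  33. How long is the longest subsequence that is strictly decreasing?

4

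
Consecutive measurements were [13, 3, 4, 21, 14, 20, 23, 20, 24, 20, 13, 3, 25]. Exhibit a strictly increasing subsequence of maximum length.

Patience tails give the LIS length; then backtrack through the dp parents:
13 → extends → [13]
3 → replaces 13 → [3]
4 → extends → [3, 4]
21 → extends → [3, 4, 21]
14 → replaces 21 → [3, 4, 14]
20 → extends → [3, 4, 14, 20]
23 → extends → [3, 4, 14, 20, 23]
20 → already a tail → [3, 4, 14, 20, 23]
24 → extends → [3, 4, 14, 20, 23, 24]
20 → already a tail → [3, 4, 14, 20, 23, 24]
13 → replaces 14 → [3, 4, 13, 20, 23, 24]
3 → already a tail → [3, 4, 13, 20, 23, 24]
25 → extends → [3, 4, 13, 20, 23, 24, 25]
Length 7; one witness is 3, 4, 14, 20, 23, 24, 25.

3, 4, 14, 20, 23, 24, 25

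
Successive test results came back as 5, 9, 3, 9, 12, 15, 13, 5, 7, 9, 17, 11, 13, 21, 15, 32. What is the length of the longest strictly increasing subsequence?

8

Let dp[i] be the length of the longest such subsequence ending at index i:
i:      1  2  3  4  5  6  7  8  9 10 11 12 13 14 15 16
a[i]:   5  9  3  9 12 15 13  5  7  9 17 11 13 21 15 32
dp:     1  2  1  2  3  4  4  2  3  4  5  5  6  7  7  8
Maximum dp value is 8.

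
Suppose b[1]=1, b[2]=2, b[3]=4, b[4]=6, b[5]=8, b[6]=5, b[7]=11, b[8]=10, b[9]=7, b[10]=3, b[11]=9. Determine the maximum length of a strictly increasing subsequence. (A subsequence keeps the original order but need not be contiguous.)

6

Let dp[i] be the length of the longest such subsequence ending at index i:
i:      1  2  3  4  5  6  7  8  9 10 11
b[i]:   1  2  4  6  8  5 11 10  7  3  9
dp:     1  2  3  4  5  4  6  6  5  3  6
Maximum dp value is 6.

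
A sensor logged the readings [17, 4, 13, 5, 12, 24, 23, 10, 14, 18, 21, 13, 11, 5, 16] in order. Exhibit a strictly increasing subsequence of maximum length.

4, 5, 12, 14, 18, 21

Patience tails give the LIS length; then backtrack through the dp parents:
17 → extends → [17]
4 → replaces 17 → [4]
13 → extends → [4, 13]
5 → replaces 13 → [4, 5]
12 → extends → [4, 5, 12]
24 → extends → [4, 5, 12, 24]
23 → replaces 24 → [4, 5, 12, 23]
10 → replaces 12 → [4, 5, 10, 23]
14 → replaces 23 → [4, 5, 10, 14]
18 → extends → [4, 5, 10, 14, 18]
21 → extends → [4, 5, 10, 14, 18, 21]
13 → replaces 14 → [4, 5, 10, 13, 18, 21]
11 → replaces 13 → [4, 5, 10, 11, 18, 21]
5 → already a tail → [4, 5, 10, 11, 18, 21]
16 → replaces 18 → [4, 5, 10, 11, 16, 21]
Length 6; one witness is 4, 5, 12, 14, 18, 21.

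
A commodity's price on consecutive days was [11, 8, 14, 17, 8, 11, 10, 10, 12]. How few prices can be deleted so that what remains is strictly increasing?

Fewest deletions = n − (longest strictly increasing subsequence).
Patience tails:
11 → extends → [11]
8 → replaces 11 → [8]
14 → extends → [8, 14]
17 → extends → [8, 14, 17]
8 → already a tail → [8, 14, 17]
11 → replaces 14 → [8, 11, 17]
10 → replaces 11 → [8, 10, 17]
10 → already a tail → [8, 10, 17]
12 → replaces 17 → [8, 10, 12]
Longest strictly increasing subsequence has length 3, so deletions = 9 − 3 = 6.

6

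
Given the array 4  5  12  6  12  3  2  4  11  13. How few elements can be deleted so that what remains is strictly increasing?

5

Fewest deletions = n − (longest strictly increasing subsequence).
Patience tails:
4 → extends → [4]
5 → extends → [4, 5]
12 → extends → [4, 5, 12]
6 → replaces 12 → [4, 5, 6]
12 → extends → [4, 5, 6, 12]
3 → replaces 4 → [3, 5, 6, 12]
2 → replaces 3 → [2, 5, 6, 12]
4 → replaces 5 → [2, 4, 6, 12]
11 → replaces 12 → [2, 4, 6, 11]
13 → extends → [2, 4, 6, 11, 13]
Longest strictly increasing subsequence has length 5, so deletions = 10 − 5 = 5.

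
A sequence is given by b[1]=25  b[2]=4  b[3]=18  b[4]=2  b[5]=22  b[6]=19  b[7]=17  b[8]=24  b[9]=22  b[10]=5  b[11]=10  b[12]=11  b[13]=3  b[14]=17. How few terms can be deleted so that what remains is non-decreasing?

9

Fewest deletions = n − (longest non-decreasing subsequence).
Patience tails:
25 → extends → [25]
4 → replaces 25 → [4]
18 → extends → [4, 18]
2 → replaces 4 → [2, 18]
22 → extends → [2, 18, 22]
19 → replaces 22 → [2, 18, 19]
17 → replaces 18 → [2, 17, 19]
24 → extends → [2, 17, 19, 24]
22 → replaces 24 → [2, 17, 19, 22]
5 → replaces 17 → [2, 5, 19, 22]
10 → replaces 19 → [2, 5, 10, 22]
11 → replaces 22 → [2, 5, 10, 11]
3 → replaces 5 → [2, 3, 10, 11]
17 → extends → [2, 3, 10, 11, 17]
Longest non-decreasing subsequence has length 5, so deletions = 14 − 5 = 9.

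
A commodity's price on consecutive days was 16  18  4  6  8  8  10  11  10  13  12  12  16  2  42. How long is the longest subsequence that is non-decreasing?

Track the smallest tail for each achievable length (allowing ties):
16 → extends → [16]
18 → extends → [16, 18]
4 → replaces 16 → [4, 18]
6 → replaces 18 → [4, 6]
8 → extends → [4, 6, 8]
8 → extends → [4, 6, 8, 8]
10 → extends → [4, 6, 8, 8, 10]
11 → extends → [4, 6, 8, 8, 10, 11]
10 → replaces 11 → [4, 6, 8, 8, 10, 10]
13 → extends → [4, 6, 8, 8, 10, 10, 13]
12 → replaces 13 → [4, 6, 8, 8, 10, 10, 12]
12 → extends → [4, 6, 8, 8, 10, 10, 12, 12]
16 → extends → [4, 6, 8, 8, 10, 10, 12, 12, 16]
2 → replaces 4 → [2, 6, 8, 8, 10, 10, 12, 12, 16]
42 → extends → [2, 6, 8, 8, 10, 10, 12, 12, 16, 42]
Ten tails, so the longest non-decreasing subsequence has length 10 (e.g. 4, 6, 8, 8, 10, 11, 12, 12, 16, 42).

10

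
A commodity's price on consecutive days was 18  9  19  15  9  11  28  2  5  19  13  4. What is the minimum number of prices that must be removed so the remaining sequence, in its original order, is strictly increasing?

Fewest deletions = n − (longest strictly increasing subsequence).
Patience tails:
18 → extends → [18]
9 → replaces 18 → [9]
19 → extends → [9, 19]
15 → replaces 19 → [9, 15]
9 → already a tail → [9, 15]
11 → replaces 15 → [9, 11]
28 → extends → [9, 11, 28]
2 → replaces 9 → [2, 11, 28]
5 → replaces 11 → [2, 5, 28]
19 → replaces 28 → [2, 5, 19]
13 → replaces 19 → [2, 5, 13]
4 → replaces 5 → [2, 4, 13]
Longest strictly increasing subsequence has length 3, so deletions = 12 − 3 = 9.

9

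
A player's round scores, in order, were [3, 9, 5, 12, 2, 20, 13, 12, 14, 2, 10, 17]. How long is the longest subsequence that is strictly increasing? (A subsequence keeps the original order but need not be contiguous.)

6

Track the smallest tail for each achievable length (strict):
3 → extends → [3]
9 → extends → [3, 9]
5 → replaces 9 → [3, 5]
12 → extends → [3, 5, 12]
2 → replaces 3 → [2, 5, 12]
20 → extends → [2, 5, 12, 20]
13 → replaces 20 → [2, 5, 12, 13]
12 → already a tail → [2, 5, 12, 13]
14 → extends → [2, 5, 12, 13, 14]
2 → already a tail → [2, 5, 12, 13, 14]
10 → replaces 12 → [2, 5, 10, 13, 14]
17 → extends → [2, 5, 10, 13, 14, 17]
Six tails, so the longest strictly increasing subsequence has length 6 (e.g. 3, 9, 12, 13, 14, 17).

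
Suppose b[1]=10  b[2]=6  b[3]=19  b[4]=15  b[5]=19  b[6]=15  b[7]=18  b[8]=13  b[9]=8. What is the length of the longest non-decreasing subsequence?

4

Let dp[i] be the length of the longest such subsequence ending at index i:
i:      1  2  3  4  5  6  7  8  9
b[i]:  10  6 19 15 19 15 18 13  8
dp:     1  1  2  2  3  3  4  2  2
Maximum dp value is 4.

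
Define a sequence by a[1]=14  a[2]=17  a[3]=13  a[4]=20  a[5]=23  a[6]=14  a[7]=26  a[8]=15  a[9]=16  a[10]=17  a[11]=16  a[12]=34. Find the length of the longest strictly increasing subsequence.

Track the smallest tail for each achievable length (strict):
14 → extends → [14]
17 → extends → [14, 17]
13 → replaces 14 → [13, 17]
20 → extends → [13, 17, 20]
23 → extends → [13, 17, 20, 23]
14 → replaces 17 → [13, 14, 20, 23]
26 → extends → [13, 14, 20, 23, 26]
15 → replaces 20 → [13, 14, 15, 23, 26]
16 → replaces 23 → [13, 14, 15, 16, 26]
17 → replaces 26 → [13, 14, 15, 16, 17]
16 → already a tail → [13, 14, 15, 16, 17]
34 → extends → [13, 14, 15, 16, 17, 34]
Six tails, so the longest strictly increasing subsequence has length 6 (e.g. 14, 17, 20, 23, 26, 34).

6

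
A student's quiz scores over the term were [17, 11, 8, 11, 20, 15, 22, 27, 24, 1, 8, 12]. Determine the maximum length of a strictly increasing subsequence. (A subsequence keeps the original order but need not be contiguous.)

5

Let dp[i] be the length of the longest such subsequence ending at index i:
i:      1  2  3  4  5  6  7  8  9 10 11 12
a[i]:  17 11  8 11 20 15 22 27 24  1  8 12
dp:     1  1  1  2  3  3  4  5  5  1  2  3
Maximum dp value is 5.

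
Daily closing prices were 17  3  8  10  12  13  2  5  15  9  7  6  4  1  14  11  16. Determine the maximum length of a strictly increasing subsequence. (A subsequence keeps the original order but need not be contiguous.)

Let dp[i] be the length of the longest such subsequence ending at index i:
i:      1  2  3  4  5  6  7  8  9 10 11 12 13 14 15 16 17
a[i]:  17  3  8 10 12 13  2  5 15  9  7  6  4  1 14 11 16
dp:     1  1  2  3  4  5  1  2  6  3  3  3  2  1  6  4  7
Maximum dp value is 7.

7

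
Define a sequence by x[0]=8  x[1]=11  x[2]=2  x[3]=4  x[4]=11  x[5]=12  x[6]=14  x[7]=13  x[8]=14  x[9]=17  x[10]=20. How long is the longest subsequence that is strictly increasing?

8

Track the smallest tail for each achievable length (strict):
8 → extends → [8]
11 → extends → [8, 11]
2 → replaces 8 → [2, 11]
4 → replaces 11 → [2, 4]
11 → extends → [2, 4, 11]
12 → extends → [2, 4, 11, 12]
14 → extends → [2, 4, 11, 12, 14]
13 → replaces 14 → [2, 4, 11, 12, 13]
14 → extends → [2, 4, 11, 12, 13, 14]
17 → extends → [2, 4, 11, 12, 13, 14, 17]
20 → extends → [2, 4, 11, 12, 13, 14, 17, 20]
Eight tails, so the longest strictly increasing subsequence has length 8 (e.g. 2, 4, 11, 12, 13, 14, 17, 20).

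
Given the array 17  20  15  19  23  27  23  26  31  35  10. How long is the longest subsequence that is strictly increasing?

6

Track the smallest tail for each achievable length (strict):
17 → extends → [17]
20 → extends → [17, 20]
15 → replaces 17 → [15, 20]
19 → replaces 20 → [15, 19]
23 → extends → [15, 19, 23]
27 → extends → [15, 19, 23, 27]
23 → already a tail → [15, 19, 23, 27]
26 → replaces 27 → [15, 19, 23, 26]
31 → extends → [15, 19, 23, 26, 31]
35 → extends → [15, 19, 23, 26, 31, 35]
10 → replaces 15 → [10, 19, 23, 26, 31, 35]
Six tails, so the longest strictly increasing subsequence has length 6 (e.g. 17, 20, 23, 27, 31, 35).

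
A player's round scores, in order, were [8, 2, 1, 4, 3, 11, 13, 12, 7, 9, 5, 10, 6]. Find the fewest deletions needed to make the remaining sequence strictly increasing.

8

Fewest deletions = n − (longest strictly increasing subsequence).
Patience tails:
8 → extends → [8]
2 → replaces 8 → [2]
1 → replaces 2 → [1]
4 → extends → [1, 4]
3 → replaces 4 → [1, 3]
11 → extends → [1, 3, 11]
13 → extends → [1, 3, 11, 13]
12 → replaces 13 → [1, 3, 11, 12]
7 → replaces 11 → [1, 3, 7, 12]
9 → replaces 12 → [1, 3, 7, 9]
5 → replaces 7 → [1, 3, 5, 9]
10 → extends → [1, 3, 5, 9, 10]
6 → replaces 9 → [1, 3, 5, 6, 10]
Longest strictly increasing subsequence has length 5, so deletions = 13 − 5 = 8.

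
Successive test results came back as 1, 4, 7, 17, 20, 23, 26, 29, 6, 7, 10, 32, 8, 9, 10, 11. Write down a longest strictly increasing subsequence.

1, 4, 7, 17, 20, 23, 26, 29, 32

Patience tails give the LIS length; then backtrack through the dp parents:
1 → extends → [1]
4 → extends → [1, 4]
7 → extends → [1, 4, 7]
17 → extends → [1, 4, 7, 17]
20 → extends → [1, 4, 7, 17, 20]
23 → extends → [1, 4, 7, 17, 20, 23]
26 → extends → [1, 4, 7, 17, 20, 23, 26]
29 → extends → [1, 4, 7, 17, 20, 23, 26, 29]
6 → replaces 7 → [1, 4, 6, 17, 20, 23, 26, 29]
7 → replaces 17 → [1, 4, 6, 7, 20, 23, 26, 29]
10 → replaces 20 → [1, 4, 6, 7, 10, 23, 26, 29]
32 → extends → [1, 4, 6, 7, 10, 23, 26, 29, 32]
8 → replaces 10 → [1, 4, 6, 7, 8, 23, 26, 29, 32]
9 → replaces 23 → [1, 4, 6, 7, 8, 9, 26, 29, 32]
10 → replaces 26 → [1, 4, 6, 7, 8, 9, 10, 29, 32]
11 → replaces 29 → [1, 4, 6, 7, 8, 9, 10, 11, 32]
Length 9; one witness is 1, 4, 7, 17, 20, 23, 26, 29, 32.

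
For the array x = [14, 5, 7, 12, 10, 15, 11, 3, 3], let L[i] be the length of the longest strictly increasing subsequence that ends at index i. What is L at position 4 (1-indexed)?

3

dp[i] = 1 + max{dp[j] : j<i, x[j]<x[i]} (or 1 if no such j):
i:      1  2  3  4  5  6  7  8  9
x[i]:  14  5  7 12 10 15 11  3  3
dp:     1  1  2  3  3  4  4  1  1
At index 4 the value is 3.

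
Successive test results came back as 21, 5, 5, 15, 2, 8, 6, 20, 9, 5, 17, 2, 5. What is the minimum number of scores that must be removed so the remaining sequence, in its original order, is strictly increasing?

9

Fewest deletions = n − (longest strictly increasing subsequence).
Patience tails:
21 → extends → [21]
5 → replaces 21 → [5]
5 → already a tail → [5]
15 → extends → [5, 15]
2 → replaces 5 → [2, 15]
8 → replaces 15 → [2, 8]
6 → replaces 8 → [2, 6]
20 → extends → [2, 6, 20]
9 → replaces 20 → [2, 6, 9]
5 → replaces 6 → [2, 5, 9]
17 → extends → [2, 5, 9, 17]
2 → already a tail → [2, 5, 9, 17]
5 → already a tail → [2, 5, 9, 17]
Longest strictly increasing subsequence has length 4, so deletions = 13 − 4 = 9.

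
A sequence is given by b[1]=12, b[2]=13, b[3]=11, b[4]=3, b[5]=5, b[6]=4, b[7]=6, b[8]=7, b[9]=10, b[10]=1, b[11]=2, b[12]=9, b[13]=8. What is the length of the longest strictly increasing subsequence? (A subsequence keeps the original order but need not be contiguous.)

Let dp[i] be the length of the longest such subsequence ending at index i:
i:      1  2  3  4  5  6  7  8  9 10 11 12 13
b[i]:  12 13 11  3  5  4  6  7 10  1  2  9  8
dp:     1  2  1  1  2  2  3  4  5  1  2  5  5
Maximum dp value is 5.

5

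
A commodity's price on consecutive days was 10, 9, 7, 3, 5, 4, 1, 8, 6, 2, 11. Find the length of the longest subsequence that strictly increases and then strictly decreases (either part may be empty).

6

inc[i] = longest strictly increasing subsequence ending at i; dec[i] = longest strictly decreasing subsequence starting at i:
i:      1  2  3  4  5  6  7  8  9 10 11
a[i]:  10  9  7  3  5  4  1  8  6  2 11
inc:    1  1  1  1  2  2  1  3  3  2  4
dec:    6  5  4  2  3  2  1  3  2  1  1
Best peak at i=1 (value 10): inc=1, dec=6, length 1+6−1 = 6.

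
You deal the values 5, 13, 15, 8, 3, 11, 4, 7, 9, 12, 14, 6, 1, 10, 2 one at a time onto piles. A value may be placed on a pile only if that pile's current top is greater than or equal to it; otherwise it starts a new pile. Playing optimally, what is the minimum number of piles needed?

Place each on the leftmost legal pile:
5 → new pile 1 (tops now [5])
13 → new pile 2 (tops now [5, 13])
15 → new pile 3 (tops now [5, 13, 15])
8 → pile 2 (tops now [5, 8, 15])
3 → pile 1 (tops now [3, 8, 15])
11 → pile 3 (tops now [3, 8, 11])
4 → pile 2 (tops now [3, 4, 11])
7 → pile 3 (tops now [3, 4, 7])
9 → new pile 4 (tops now [3, 4, 7, 9])
12 → new pile 5 (tops now [3, 4, 7, 9, 12])
14 → new pile 6 (tops now [3, 4, 7, 9, 12, 14])
6 → pile 3 (tops now [3, 4, 6, 9, 12, 14])
1 → pile 1 (tops now [1, 4, 6, 9, 12, 14])
10 → pile 5 (tops now [1, 4, 6, 9, 10, 14])
2 → pile 2 (tops now [1, 2, 6, 9, 10, 14])
Six piles.

6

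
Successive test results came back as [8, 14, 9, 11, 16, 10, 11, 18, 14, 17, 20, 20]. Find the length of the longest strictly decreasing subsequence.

Negate each value so 'decreasing' becomes 'increasing', then run patience tails on the negated sequence:
-8 → extends → [-8]
-14 → replaces -8 → [-14]
-9 → extends → [-14, -9]
-11 → replaces -9 → [-14, -11]
-16 → replaces -14 → [-16, -11]
-10 → extends → [-16, -11, -10]
-11 → already a tail → [-16, -11, -10]
-18 → replaces -16 → [-18, -11, -10]
-14 → replaces -11 → [-18, -14, -10]
-17 → replaces -14 → [-18, -17, -10]
-20 → replaces -18 → [-20, -17, -10]
-20 → already a tail → [-20, -17, -10]
Three tails, so the longest strictly decreasing subsequence of the original has length 3.

3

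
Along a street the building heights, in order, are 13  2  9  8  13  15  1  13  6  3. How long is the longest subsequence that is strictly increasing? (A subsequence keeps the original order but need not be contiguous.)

Let dp[i] be the length of the longest such subsequence ending at index i:
i:      1  2  3  4  5  6  7  8  9 10
a[i]:  13  2  9  8 13 15  1 13  6  3
dp:     1  1  2  2  3  4  1  3  2  2
Maximum dp value is 4.

4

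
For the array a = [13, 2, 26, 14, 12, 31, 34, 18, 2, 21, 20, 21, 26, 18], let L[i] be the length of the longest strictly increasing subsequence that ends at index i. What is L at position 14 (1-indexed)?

3

dp[i] = 1 + max{dp[j] : j<i, a[j]<a[i]} (or 1 if no such j):
i:      1  2  3  4  5  6  7  8  9 10 11 12 13 14
a[i]:  13  2 26 14 12 31 34 18  2 21 20 21 26 18
dp:     1  1  2  2  2  3  4  3  1  4  4  5  6  3
At index 14 the value is 3.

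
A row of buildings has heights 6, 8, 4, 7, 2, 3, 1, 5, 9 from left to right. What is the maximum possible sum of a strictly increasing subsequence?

Let S[i] be the best sum of a strictly increasing subsequence ending at i:
i:      1  2  3  4  5  6  7  8  9
a[i]:   6  8  4  7  2  3  1  5  9
S:      6 14  4 13  2  5  1 10 23
Maximum is 23 (e.g. 6 + 8 + 9).

23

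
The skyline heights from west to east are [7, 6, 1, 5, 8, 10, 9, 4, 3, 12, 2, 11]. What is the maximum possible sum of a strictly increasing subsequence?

Let S[i] be the best sum of a strictly increasing subsequence ending at i:
i:      1  2  3  4  5  6  7  8  9 10 11 12
a[i]:   7  6  1  5  8 10  9  4  3 12  2 11
S:      7  6  1  6 15 25 24  5  4 37  3 36
Maximum is 37 (e.g. 7 + 8 + 10 + 12).

37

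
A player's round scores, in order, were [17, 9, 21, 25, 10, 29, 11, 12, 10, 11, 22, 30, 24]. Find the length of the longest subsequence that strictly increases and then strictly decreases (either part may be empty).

7

inc[i] = longest strictly increasing subsequence ending at i; dec[i] = longest strictly decreasing subsequence starting at i:
i:      1  2  3  4  5  6  7  8  9 10 11 12 13
a[i]:  17  9 21 25 10 29 11 12 10 11 22 30 24
inc:    1  1  2  3  2  4  3  4  2  3  5  6  6
dec:    3  1  3  3  1  3  2  2  1  1  1  2  1
Best peak at i=12 (value 30): inc=6, dec=2, length 6+2−1 = 7.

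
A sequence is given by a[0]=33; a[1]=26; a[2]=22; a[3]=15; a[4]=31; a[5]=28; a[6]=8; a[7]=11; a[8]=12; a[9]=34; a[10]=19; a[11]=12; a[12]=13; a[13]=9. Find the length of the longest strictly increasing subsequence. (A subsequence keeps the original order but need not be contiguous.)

4

Track the smallest tail for each achievable length (strict):
33 → extends → [33]
26 → replaces 33 → [26]
22 → replaces 26 → [22]
15 → replaces 22 → [15]
31 → extends → [15, 31]
28 → replaces 31 → [15, 28]
8 → replaces 15 → [8, 28]
11 → replaces 28 → [8, 11]
12 → extends → [8, 11, 12]
34 → extends → [8, 11, 12, 34]
19 → replaces 34 → [8, 11, 12, 19]
12 → already a tail → [8, 11, 12, 19]
13 → replaces 19 → [8, 11, 12, 13]
9 → replaces 11 → [8, 9, 12, 13]
Four tails, so the longest strictly increasing subsequence has length 4 (e.g. 8, 11, 12, 34).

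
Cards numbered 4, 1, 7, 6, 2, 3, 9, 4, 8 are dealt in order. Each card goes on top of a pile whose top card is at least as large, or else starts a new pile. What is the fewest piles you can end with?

The minimum number of non-increasing subsequences covering a sequence equals the length of its longest strictly increasing subsequence.
LIS length is 5 (e.g. 1, 2, 3, 4, 8), so 5 piles are needed.

5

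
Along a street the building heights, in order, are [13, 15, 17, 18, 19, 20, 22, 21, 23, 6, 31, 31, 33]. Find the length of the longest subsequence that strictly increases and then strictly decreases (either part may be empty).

10

inc[i] = longest strictly increasing subsequence ending at i; dec[i] = longest strictly decreasing subsequence starting at i:
i:      1  2  3  4  5  6  7  8  9 10 11 12 13
a[i]:  13 15 17 18 19 20 22 21 23  6 31 31 33
inc:    1  2  3  4  5  6  7  7  8  1  9  9 10
dec:    2  2  2  2  2  2  3  2  2  1  1  1  1
Best peak at i=13 (value 33): inc=10, dec=1, length 10+1−1 = 10.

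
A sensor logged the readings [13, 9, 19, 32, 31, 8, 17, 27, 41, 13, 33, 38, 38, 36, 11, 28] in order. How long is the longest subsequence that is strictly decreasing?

5

Negate each value so 'decreasing' becomes 'increasing', then run patience tails on the negated sequence:
-13 → extends → [-13]
-9 → extends → [-13, -9]
-19 → replaces -13 → [-19, -9]
-32 → replaces -19 → [-32, -9]
-31 → replaces -9 → [-32, -31]
-8 → extends → [-32, -31, -8]
-17 → replaces -8 → [-32, -31, -17]
-27 → replaces -17 → [-32, -31, -27]
-41 → replaces -32 → [-41, -31, -27]
-13 → extends → [-41, -31, -27, -13]
-33 → replaces -31 → [-41, -33, -27, -13]
-38 → replaces -33 → [-41, -38, -27, -13]
-38 → already a tail → [-41, -38, -27, -13]
-36 → replaces -27 → [-41, -38, -36, -13]
-11 → extends → [-41, -38, -36, -13, -11]
-28 → replaces -13 → [-41, -38, -36, -28, -11]
Five tails, so the longest strictly decreasing subsequence of the original has length 5.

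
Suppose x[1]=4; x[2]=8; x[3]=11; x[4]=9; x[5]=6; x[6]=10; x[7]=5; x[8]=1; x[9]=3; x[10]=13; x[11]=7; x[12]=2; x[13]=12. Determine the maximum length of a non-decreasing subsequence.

5

Let dp[i] be the length of the longest such subsequence ending at index i:
i:      1  2  3  4  5  6  7  8  9 10 11 12 13
x[i]:   4  8 11  9  6 10  5  1  3 13  7  2 12
dp:     1  2  3  3  2  4  2  1  2  5  3  2  5
Maximum dp value is 5.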